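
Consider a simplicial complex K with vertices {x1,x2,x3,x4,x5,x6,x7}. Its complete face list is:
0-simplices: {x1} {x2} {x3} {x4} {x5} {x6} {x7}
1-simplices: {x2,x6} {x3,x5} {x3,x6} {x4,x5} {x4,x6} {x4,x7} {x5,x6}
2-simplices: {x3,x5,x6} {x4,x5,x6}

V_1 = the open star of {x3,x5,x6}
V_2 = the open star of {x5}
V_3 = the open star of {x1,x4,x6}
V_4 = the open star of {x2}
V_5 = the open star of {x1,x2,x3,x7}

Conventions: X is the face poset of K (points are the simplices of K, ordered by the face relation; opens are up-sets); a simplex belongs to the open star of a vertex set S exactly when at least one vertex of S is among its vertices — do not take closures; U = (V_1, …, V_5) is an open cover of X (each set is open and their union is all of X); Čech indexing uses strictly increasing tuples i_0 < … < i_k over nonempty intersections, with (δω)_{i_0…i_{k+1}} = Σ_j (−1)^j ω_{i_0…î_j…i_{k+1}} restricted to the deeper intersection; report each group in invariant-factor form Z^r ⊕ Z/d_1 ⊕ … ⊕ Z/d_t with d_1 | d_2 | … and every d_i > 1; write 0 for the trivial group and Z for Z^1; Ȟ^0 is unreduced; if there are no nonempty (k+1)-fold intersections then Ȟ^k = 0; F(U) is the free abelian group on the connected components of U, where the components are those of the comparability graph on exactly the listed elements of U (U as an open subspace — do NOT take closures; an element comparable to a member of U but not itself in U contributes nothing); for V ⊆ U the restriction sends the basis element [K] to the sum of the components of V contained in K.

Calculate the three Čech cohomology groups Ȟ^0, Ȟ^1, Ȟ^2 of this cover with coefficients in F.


Ȟ^0 = Z^2, Ȟ^1 = 0, Ȟ^2 = 0

intersection data:
  V1={{x3},{x5},{x6},{x2,x6},{x3,x5},{x3,x6},{x4,x5},{x4,x6},{x5,x6},{x3,x5,x6},{x4,x5,x6}} V2={{x5},{x3,x5},{x4,x5},{x5,x6},{x3,x5,x6},{x4,x5,x6}} V3={{x1},{x4},{x6},{x2,x6},{x3,x6},{x4,x5},{x4,x6},{x4,x7},{x5,x6},{x3,x5,x6},{x4,x5,x6}} V4={{x2},{x2,x6}} V5={{x1},{x2},{x3},{x7},{x2,x6},{x3,x5},{x3,x6},{x4,x7},{x3,x5,x6}}
  V12={{x5},{x3,x5},{x4,x5},{x5,x6},{x3,x5,x6},{x4,x5,x6}} V13={{x6},{x2,x6},{x3,x6},{x4,x5},{x4,x6},{x5,x6},{x3,x5,x6},{x4,x5,x6}} V14={{x2,x6}} V15={{x3},{x2,x6},{x3,x5},{x3,x6},{x3,x5,x6}} V23={{x4,x5},{x5,x6},{x3,x5,x6},{x4,x5,x6}} V25={{x3,x5},{x3,x5,x6}} V34={{x2,x6}} V35={{x1},{x2,x6},{x3,x6},{x4,x7},{x3,x5,x6}} V45={{x2},{x2,x6}}
  V123={{x4,x5},{x5,x6},{x3,x5,x6},{x4,x5,x6}} V125={{x3,x5},{x3,x5,x6}} V134={{x2,x6}} V135={{x2,x6},{x3,x6},{x3,x5,x6}} V145={{x2,x6}} V235={{x3,x5,x6}} V345={{x2,x6}}
  V1235={{x3,x5,x6}} V1345={{x2,x6}}
components per intersection:
  V1: {{x3},{x5},{x6},{x2,x6},{x3,x5},{x3,x6},{x4,x5},{x4,x6},{x5,x6},{x3,x5,x6},{x4,x5,x6}}
  V2: {{x5},{x3,x5},{x4,x5},{x5,x6},{x3,x5,x6},{x4,x5,x6}}
  V3: {{x1}} {{x4},{x6},{x2,x6},{x3,x6},{x4,x5},{x4,x6},{x4,x7},{x5,x6},{x3,x5,x6},{x4,x5,x6}}
  V4: {{x2},{x2,x6}}
  V5: {{x1}} {{x2},{x2,x6}} {{x3},{x3,x5},{x3,x6},{x3,x5,x6}} {{x7},{x4,x7}}
  V12: {{x5},{x3,x5},{x4,x5},{x5,x6},{x3,x5,x6},{x4,x5,x6}}
  V13: {{x6},{x2,x6},{x3,x6},{x4,x5},{x4,x6},{x5,x6},{x3,x5,x6},{x4,x5,x6}}
  V14: {{x2,x6}}
  V15: {{x3},{x3,x5},{x3,x6},{x3,x5,x6}} {{x2,x6}}
  V23: {{x4,x5},{x5,x6},{x3,x5,x6},{x4,x5,x6}}
  V25: {{x3,x5},{x3,x5,x6}}
  V34: {{x2,x6}}
  V35: {{x1}} {{x2,x6}} {{x3,x6},{x3,x5,x6}} {{x4,x7}}
  V45: {{x2},{x2,x6}}
  V123: {{x4,x5},{x5,x6},{x3,x5,x6},{x4,x5,x6}}
  V125: {{x3,x5},{x3,x5,x6}}
  V134: {{x2,x6}}
  V135: {{x2,x6}} {{x3,x6},{x3,x5,x6}}
  V145: {{x2,x6}}
  V235: {{x3,x5,x6}}
  V345: {{x2,x6}}
  V1235: {{x3,x5,x6}}
  V1345: {{x2,x6}}
C dims 9,13,8,2; δ0: rk 7, SNF 1^7; δ1: rk 6, SNF 1^6; δ2: rk 2, SNF 1^2
Ȟ^0 = (9 − 7) − 0 = 2, so Ȟ^0 ≅ Z^2
Ȟ^1 = (13 − 6) − 7 = 0, so Ȟ^1 ≅ 0
Ȟ^2 = (8 − 2) − 6 = 0, so Ȟ^2 ≅ 0


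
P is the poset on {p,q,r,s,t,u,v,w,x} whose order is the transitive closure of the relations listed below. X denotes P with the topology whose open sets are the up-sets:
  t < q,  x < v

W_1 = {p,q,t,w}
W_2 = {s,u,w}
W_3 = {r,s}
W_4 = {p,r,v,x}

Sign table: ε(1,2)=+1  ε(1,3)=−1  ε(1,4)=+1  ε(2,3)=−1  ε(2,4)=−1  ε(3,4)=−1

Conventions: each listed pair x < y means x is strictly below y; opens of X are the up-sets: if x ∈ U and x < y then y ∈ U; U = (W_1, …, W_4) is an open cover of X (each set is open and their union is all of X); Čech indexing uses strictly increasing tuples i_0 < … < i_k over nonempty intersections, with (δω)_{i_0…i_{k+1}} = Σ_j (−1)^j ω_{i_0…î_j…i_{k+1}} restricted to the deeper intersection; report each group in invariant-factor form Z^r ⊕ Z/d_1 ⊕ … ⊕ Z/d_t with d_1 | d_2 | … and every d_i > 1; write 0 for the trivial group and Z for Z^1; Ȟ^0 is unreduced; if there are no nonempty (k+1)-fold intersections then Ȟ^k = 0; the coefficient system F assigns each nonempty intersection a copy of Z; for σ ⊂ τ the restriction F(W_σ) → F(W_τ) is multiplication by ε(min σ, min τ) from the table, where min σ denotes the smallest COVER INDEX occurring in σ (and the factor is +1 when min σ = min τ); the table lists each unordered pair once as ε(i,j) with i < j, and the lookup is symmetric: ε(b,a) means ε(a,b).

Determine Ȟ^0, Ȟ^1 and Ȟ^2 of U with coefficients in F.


Ȟ^0 = Z, Ȟ^1 = Z, Ȟ^2 = 0

nerve simplices:
  W12={w} W14={p} W23={s} W34={r}
C dims 4,4; δ0: rk 3, SNF 1^3
degree 0: 4−3−0 = 1 → Ȟ^0 ≅ Z
degree 1: 4−0−3 = 1 → Ȟ^1 ≅ Z
degree 2: 0−0−0 = 0 → Ȟ^2 ≅ 0


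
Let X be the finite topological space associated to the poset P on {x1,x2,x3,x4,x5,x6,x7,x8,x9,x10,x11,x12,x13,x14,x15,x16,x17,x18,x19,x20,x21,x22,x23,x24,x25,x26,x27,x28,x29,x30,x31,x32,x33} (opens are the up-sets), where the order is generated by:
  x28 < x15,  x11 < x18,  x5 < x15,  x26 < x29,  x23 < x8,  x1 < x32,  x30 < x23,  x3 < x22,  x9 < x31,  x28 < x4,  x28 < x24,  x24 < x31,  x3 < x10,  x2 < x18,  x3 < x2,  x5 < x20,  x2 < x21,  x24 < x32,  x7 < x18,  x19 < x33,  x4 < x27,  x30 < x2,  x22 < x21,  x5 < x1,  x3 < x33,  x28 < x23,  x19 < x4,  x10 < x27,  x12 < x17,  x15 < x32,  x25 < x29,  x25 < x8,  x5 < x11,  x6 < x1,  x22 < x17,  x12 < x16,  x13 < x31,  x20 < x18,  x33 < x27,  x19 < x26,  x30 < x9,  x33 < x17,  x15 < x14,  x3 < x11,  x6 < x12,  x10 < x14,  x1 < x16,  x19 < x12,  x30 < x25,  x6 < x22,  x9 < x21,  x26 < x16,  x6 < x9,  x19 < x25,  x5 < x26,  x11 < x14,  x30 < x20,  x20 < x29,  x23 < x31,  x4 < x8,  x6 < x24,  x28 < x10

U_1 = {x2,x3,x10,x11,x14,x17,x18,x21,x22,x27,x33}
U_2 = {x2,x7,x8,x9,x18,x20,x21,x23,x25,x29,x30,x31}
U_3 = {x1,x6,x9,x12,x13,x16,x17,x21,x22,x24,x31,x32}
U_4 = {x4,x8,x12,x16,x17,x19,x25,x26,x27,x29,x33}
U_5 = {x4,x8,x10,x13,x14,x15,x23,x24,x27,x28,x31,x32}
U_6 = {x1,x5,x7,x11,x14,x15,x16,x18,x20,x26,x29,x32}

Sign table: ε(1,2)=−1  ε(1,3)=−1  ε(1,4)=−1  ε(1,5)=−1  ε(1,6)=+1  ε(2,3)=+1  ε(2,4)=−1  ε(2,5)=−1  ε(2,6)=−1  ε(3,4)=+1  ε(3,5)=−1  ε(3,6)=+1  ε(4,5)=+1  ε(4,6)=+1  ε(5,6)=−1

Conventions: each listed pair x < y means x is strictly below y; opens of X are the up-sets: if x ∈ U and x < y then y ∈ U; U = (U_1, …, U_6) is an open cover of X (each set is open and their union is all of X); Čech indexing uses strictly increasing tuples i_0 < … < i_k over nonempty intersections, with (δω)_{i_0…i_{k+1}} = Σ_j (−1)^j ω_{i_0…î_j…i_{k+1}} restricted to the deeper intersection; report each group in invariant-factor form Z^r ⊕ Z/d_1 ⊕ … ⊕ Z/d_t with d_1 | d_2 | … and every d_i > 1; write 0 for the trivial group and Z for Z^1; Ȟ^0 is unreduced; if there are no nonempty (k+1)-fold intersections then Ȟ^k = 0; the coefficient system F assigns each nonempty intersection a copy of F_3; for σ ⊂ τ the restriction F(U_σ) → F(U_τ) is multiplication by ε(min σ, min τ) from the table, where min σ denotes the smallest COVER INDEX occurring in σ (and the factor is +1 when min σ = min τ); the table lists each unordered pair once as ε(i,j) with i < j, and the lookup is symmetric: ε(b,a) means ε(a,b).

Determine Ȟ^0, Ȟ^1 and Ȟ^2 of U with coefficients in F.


Ȟ^0(U;F) ≅ 0, Ȟ^1(U;F) ≅ 0, Ȟ^2(U;F) ≅ Z/3

intersection data:
  U12={x2,x18,x21} U13={x17,x21,x22} U14={x17,x27,x33} U15={x10,x14,x27} U16={x11,x14,x18} U23={x9,x21,x31} U24={x8,x25,x29} U25={x8,x23,x31} U26={x7,x18,x20,x29} U34={x12,x16,x17} U35={x13,x24,x31,x32} U36={x1,x16,x32} U45={x4,x8,x27} U46={x16,x26,x29} U56={x14,x15,x32}
  U123={x21} U126={x18} U134={x17} U145={x27} U156={x14} U235={x31} U245={x8} U246={x29} U346={x16} U356={x32}
C dims 6,15,10; δ0: rk_F3 6; δ1: rk_F3 9
Ȟ^0 = (6 − 6) − 0 = 0, so Ȟ^0 ≅ 0
Ȟ^1 = (15 − 9) − 6 = 0, so Ȟ^1 ≅ 0
Ȟ^2 = (10 − 0) − 9 = 1, so Ȟ^2 ≅ Z/3


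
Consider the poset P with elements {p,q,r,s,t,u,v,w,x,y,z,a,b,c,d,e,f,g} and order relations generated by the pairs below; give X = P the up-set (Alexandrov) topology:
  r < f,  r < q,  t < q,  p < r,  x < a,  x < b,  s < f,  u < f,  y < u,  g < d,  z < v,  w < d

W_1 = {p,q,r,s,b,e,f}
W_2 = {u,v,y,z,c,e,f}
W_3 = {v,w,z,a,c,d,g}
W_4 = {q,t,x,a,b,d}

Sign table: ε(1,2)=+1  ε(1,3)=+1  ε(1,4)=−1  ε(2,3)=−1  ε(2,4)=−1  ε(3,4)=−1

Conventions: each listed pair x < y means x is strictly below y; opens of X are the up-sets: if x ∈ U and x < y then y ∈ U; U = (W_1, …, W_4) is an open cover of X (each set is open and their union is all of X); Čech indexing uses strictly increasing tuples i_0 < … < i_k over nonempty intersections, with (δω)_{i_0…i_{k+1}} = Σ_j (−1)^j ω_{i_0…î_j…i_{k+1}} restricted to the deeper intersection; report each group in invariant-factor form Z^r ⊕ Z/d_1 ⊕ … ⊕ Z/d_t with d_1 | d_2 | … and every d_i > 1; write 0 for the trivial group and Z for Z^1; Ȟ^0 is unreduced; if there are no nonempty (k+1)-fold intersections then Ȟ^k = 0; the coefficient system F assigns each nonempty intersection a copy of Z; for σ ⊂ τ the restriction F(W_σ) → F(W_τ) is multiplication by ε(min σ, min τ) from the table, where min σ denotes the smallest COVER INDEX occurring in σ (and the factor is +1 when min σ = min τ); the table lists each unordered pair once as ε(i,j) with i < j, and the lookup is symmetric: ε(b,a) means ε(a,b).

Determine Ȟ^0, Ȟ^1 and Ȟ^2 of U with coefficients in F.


nonempty overlaps:
  W12={e,f} W14={q,b} W23={v,z,c} W34={a,d}
C dims 4,4; δ0: rk 4, SNF 1^3·2
degree 0: 4−4−0 = 0 → Ȟ^0 ≅ 0
degree 1: 4−0−4 = 0 plus torsion [2] → Ȟ^1 ≅ Z/2
degree 2: 0−0−0 = 0 → Ȟ^2 ≅ 0

Ȟ^0(U;F) ≅ 0, Ȟ^1(U;F) ≅ Z/2 and Ȟ^2(U;F) ≅ 0


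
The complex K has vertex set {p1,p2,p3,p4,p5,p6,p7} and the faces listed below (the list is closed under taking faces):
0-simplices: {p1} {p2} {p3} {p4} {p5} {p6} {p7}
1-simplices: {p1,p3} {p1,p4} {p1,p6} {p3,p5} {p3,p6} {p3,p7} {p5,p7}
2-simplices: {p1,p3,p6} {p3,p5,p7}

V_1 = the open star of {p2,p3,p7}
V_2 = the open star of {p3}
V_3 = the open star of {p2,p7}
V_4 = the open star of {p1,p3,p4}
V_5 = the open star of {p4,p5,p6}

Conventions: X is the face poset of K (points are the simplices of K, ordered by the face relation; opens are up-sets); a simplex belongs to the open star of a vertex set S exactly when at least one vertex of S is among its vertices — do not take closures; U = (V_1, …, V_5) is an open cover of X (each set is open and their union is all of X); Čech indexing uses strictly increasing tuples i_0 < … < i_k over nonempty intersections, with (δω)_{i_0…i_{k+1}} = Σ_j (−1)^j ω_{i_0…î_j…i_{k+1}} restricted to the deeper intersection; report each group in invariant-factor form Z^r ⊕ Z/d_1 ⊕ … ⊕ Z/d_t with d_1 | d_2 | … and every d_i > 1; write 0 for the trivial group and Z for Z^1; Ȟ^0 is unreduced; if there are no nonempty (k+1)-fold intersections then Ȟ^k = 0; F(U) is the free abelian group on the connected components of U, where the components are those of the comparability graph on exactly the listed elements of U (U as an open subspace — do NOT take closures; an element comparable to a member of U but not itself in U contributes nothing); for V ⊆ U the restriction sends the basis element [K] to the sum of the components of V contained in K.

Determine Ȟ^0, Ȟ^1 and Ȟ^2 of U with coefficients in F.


nerve of the cover:
  V1={{p2},{p3},{p7},{p1,p3},{p3,p5},{p3,p6},{p3,p7},{p5,p7},{p1,p3,p6},{p3,p5,p7}} V2={{p3},{p1,p3},{p3,p5},{p3,p6},{p3,p7},{p1,p3,p6},{p3,p5,p7}} V3={{p2},{p7},{p3,p7},{p5,p7},{p3,p5,p7}} V4={{p1},{p3},{p4},{p1,p3},{p1,p4},{p1,p6},{p3,p5},{p3,p6},{p3,p7},{p1,p3,p6},{p3,p5,p7}} V5={{p4},{p5},{p6},{p1,p4},{p1,p6},{p3,p5},{p3,p6},{p5,p7},{p1,p3,p6},{p3,p5,p7}}
  V12={{p3},{p1,p3},{p3,p5},{p3,p6},{p3,p7},{p1,p3,p6},{p3,p5,p7}} V13={{p2},{p7},{p3,p7},{p5,p7},{p3,p5,p7}} V14={{p3},{p1,p3},{p3,p5},{p3,p6},{p3,p7},{p1,p3,p6},{p3,p5,p7}} V15={{p3,p5},{p3,p6},{p5,p7},{p1,p3,p6},{p3,p5,p7}} V23={{p3,p7},{p3,p5,p7}} V24={{p3},{p1,p3},{p3,p5},{p3,p6},{p3,p7},{p1,p3,p6},{p3,p5,p7}} V25={{p3,p5},{p3,p6},{p1,p3,p6},{p3,p5,p7}} V34={{p3,p7},{p3,p5,p7}} V35={{p5,p7},{p3,p5,p7}} V45={{p4},{p1,p4},{p1,p6},{p3,p5},{p3,p6},{p1,p3,p6},{p3,p5,p7}}
  V123={{p3,p7},{p3,p5,p7}} V124={{p3},{p1,p3},{p3,p5},{p3,p6},{p3,p7},{p1,p3,p6},{p3,p5,p7}} V125={{p3,p5},{p3,p6},{p1,p3,p6},{p3,p5,p7}} V134={{p3,p7},{p3,p5,p7}} V135={{p5,p7},{p3,p5,p7}} V145={{p3,p5},{p3,p6},{p1,p3,p6},{p3,p5,p7}} V234={{p3,p7},{p3,p5,p7}} V235={{p3,p5,p7}} V245={{p3,p5},{p3,p6},{p1,p3,p6},{p3,p5,p7}} V345={{p3,p5,p7}}
  V1234={{p3,p7},{p3,p5,p7}} V1235={{p3,p5,p7}} V1245={{p3,p5},{p3,p6},{p1,p3,p6},{p3,p5,p7}} V1345={{p3,p5,p7}} V2345={{p3,p5,p7}}
  V12345={{p3,p5,p7}}
components per intersection:
  V1: {{p2}} {{p3},{p7},{p1,p3},{p3,p5},{p3,p6},{p3,p7},{p5,p7},{p1,p3,p6},{p3,p5,p7}}
  V2: {{p3},{p1,p3},{p3,p5},{p3,p6},{p3,p7},{p1,p3,p6},{p3,p5,p7}}
  V3: {{p2}} {{p7},{p3,p7},{p5,p7},{p3,p5,p7}}
  V4: {{p1},{p3},{p4},{p1,p3},{p1,p4},{p1,p6},{p3,p5},{p3,p6},{p3,p7},{p1,p3,p6},{p3,p5,p7}}
  V5: {{p4},{p1,p4}} {{p5},{p3,p5},{p5,p7},{p3,p5,p7}} {{p6},{p1,p6},{p3,p6},{p1,p3,p6}}
  V12: {{p3},{p1,p3},{p3,p5},{p3,p6},{p3,p7},{p1,p3,p6},{p3,p5,p7}}
  V13: {{p2}} {{p7},{p3,p7},{p5,p7},{p3,p5,p7}}
  V14: {{p3},{p1,p3},{p3,p5},{p3,p6},{p3,p7},{p1,p3,p6},{p3,p5,p7}}
  V15: {{p3,p5},{p5,p7},{p3,p5,p7}} {{p3,p6},{p1,p3,p6}}
  V23: {{p3,p7},{p3,p5,p7}}
  V24: {{p3},{p1,p3},{p3,p5},{p3,p6},{p3,p7},{p1,p3,p6},{p3,p5,p7}}
  V25: {{p3,p5},{p3,p5,p7}} {{p3,p6},{p1,p3,p6}}
  V34: {{p3,p7},{p3,p5,p7}}
  V35: {{p5,p7},{p3,p5,p7}}
  V45: {{p4},{p1,p4}} {{p1,p6},{p3,p6},{p1,p3,p6}} {{p3,p5},{p3,p5,p7}}
  V123: {{p3,p7},{p3,p5,p7}}
  V124: {{p3},{p1,p3},{p3,p5},{p3,p6},{p3,p7},{p1,p3,p6},{p3,p5,p7}}
  V125: {{p3,p5},{p3,p5,p7}} {{p3,p6},{p1,p3,p6}}
  V134: {{p3,p7},{p3,p5,p7}}
  V135: {{p5,p7},{p3,p5,p7}}
  V145: {{p3,p5},{p3,p5,p7}} {{p3,p6},{p1,p3,p6}}
  V234: {{p3,p7},{p3,p5,p7}}
  V235: {{p3,p5,p7}}
  V245: {{p3,p5},{p3,p5,p7}} {{p3,p6},{p1,p3,p6}}
  V345: {{p3,p5,p7}}
  V1234: {{p3,p7},{p3,p5,p7}}
  V1235: {{p3,p5,p7}}
  V1245: {{p3,p5},{p3,p5,p7}} {{p3,p6},{p1,p3,p6}}
  V1345: {{p3,p5,p7}}
  V2345: {{p3,p5,p7}}
  V12345: {{p3,p5,p7}}
C dims 9,15,13,6; δ0: rk 7, SNF 1^7; δ1: rk 8, SNF 1^8; δ2: rk 5, SNF 1^5
Ȟ^0 = (9 − 7) − 0 = 2, so Ȟ^0 ≅ Z^2
Ȟ^1 = (15 − 8) − 7 = 0, so Ȟ^1 ≅ 0
Ȟ^2 = (13 − 5) − 8 = 0, so Ȟ^2 ≅ 0

Ȟ^0 = Z^2,  Ȟ^1 = 0,  Ȟ^2 = 0


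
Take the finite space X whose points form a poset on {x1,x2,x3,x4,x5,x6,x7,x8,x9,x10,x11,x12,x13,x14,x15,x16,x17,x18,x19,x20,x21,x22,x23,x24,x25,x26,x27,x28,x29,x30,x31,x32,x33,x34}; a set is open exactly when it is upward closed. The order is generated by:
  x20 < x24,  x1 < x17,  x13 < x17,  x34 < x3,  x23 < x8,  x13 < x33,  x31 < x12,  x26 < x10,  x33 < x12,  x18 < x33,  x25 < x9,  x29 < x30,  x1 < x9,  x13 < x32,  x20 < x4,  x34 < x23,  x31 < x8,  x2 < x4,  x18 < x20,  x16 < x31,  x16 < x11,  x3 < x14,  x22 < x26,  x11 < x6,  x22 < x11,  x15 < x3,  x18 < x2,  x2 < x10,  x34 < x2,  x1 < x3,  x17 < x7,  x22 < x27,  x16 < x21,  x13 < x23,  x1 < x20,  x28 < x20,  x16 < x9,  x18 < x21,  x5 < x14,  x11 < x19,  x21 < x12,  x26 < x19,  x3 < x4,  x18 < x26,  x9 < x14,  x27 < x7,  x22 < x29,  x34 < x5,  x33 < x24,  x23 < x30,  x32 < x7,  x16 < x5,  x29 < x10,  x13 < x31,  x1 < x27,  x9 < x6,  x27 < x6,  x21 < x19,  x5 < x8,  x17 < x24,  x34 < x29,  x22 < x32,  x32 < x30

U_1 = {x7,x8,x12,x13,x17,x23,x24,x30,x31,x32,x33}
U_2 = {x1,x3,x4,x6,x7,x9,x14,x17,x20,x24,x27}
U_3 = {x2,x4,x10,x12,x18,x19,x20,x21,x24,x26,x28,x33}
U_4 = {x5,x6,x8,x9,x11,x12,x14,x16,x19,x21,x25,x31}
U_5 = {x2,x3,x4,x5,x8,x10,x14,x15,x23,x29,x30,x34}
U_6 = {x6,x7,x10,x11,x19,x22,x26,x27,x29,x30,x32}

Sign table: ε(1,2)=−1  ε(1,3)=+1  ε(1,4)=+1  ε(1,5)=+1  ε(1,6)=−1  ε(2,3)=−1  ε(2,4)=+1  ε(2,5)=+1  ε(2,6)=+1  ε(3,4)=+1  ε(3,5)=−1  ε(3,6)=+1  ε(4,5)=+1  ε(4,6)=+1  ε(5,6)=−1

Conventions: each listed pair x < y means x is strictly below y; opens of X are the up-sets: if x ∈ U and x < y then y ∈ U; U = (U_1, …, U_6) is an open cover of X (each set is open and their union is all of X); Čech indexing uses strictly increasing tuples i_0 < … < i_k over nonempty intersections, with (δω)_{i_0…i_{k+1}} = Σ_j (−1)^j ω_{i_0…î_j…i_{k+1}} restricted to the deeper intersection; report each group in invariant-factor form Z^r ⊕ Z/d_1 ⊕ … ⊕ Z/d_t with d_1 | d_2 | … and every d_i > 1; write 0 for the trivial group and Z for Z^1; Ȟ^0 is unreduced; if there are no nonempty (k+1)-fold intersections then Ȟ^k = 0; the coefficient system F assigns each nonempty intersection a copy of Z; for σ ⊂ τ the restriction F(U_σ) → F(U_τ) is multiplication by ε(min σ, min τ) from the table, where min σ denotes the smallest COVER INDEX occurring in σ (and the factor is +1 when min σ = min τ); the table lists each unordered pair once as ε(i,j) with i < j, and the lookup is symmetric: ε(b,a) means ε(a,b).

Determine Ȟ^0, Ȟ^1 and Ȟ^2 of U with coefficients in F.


nonempty overlaps:
  U12={x7,x17,x24} U13={x12,x24,x33} U14={x8,x12,x31} U15={x8,x23,x30} U16={x7,x30,x32} U23={x4,x20,x24} U24={x6,x9,x14} U25={x3,x4,x14} U26={x6,x7,x27} U34={x12,x19,x21} U35={x2,x4,x10} U36={x10,x19,x26} U45={x5,x8,x14} U46={x6,x11,x19} U56={x10,x29,x30}
  U123={x24} U126={x7} U134={x12} U145={x8} U156={x30} U235={x4} U245={x14} U246={x6} U346={x19} U356={x10}
C dims 6,15,10; δ0: rk 6, SNF 1^5·2; δ1: rk 9, SNF 1^9
degree 0: 6−6−0 = 0 → Ȟ^0 ≅ 0
degree 1: 15−9−6 = 0 plus torsion [2] → Ȟ^1 ≅ Z/2
degree 2: 10−0−9 = 1 → Ȟ^2 ≅ Z

Ȟ^0(U;F) ≅ 0, Ȟ^1(U;F) ≅ Z/2, Ȟ^2(U;F) ≅ Z


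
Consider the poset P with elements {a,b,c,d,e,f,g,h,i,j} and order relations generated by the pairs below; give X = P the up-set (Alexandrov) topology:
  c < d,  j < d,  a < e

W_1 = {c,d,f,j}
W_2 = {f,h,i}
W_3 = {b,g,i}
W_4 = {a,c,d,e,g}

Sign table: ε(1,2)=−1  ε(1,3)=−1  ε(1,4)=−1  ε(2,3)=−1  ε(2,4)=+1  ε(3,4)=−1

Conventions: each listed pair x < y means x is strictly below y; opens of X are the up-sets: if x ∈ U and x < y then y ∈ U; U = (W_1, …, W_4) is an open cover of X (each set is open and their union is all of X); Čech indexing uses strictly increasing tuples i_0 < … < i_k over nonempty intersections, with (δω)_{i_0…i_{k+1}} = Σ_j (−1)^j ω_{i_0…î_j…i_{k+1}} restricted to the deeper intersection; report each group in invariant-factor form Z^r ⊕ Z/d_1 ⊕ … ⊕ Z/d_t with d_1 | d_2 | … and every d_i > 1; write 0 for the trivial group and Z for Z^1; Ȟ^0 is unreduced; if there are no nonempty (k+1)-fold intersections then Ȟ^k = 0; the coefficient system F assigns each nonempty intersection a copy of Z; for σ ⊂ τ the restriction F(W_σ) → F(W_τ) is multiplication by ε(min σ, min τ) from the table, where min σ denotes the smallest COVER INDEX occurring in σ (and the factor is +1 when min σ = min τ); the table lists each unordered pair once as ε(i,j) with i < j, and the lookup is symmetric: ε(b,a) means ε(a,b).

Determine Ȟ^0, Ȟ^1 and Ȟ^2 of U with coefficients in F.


nonempty overlaps:
  W12={f} W14={c,d} W23={i} W34={g}
C dims 4,4; δ0: rk 3, SNF 1^3
degree 0: 4−3−0 = 1 → Ȟ^0 ≅ Z
degree 1: 4−0−3 = 1 → Ȟ^1 ≅ Z
degree 2: 0−0−0 = 0 → Ȟ^2 ≅ 0

Ȟ^0 = Z; Ȟ^1 = Z; Ȟ^2 = 0


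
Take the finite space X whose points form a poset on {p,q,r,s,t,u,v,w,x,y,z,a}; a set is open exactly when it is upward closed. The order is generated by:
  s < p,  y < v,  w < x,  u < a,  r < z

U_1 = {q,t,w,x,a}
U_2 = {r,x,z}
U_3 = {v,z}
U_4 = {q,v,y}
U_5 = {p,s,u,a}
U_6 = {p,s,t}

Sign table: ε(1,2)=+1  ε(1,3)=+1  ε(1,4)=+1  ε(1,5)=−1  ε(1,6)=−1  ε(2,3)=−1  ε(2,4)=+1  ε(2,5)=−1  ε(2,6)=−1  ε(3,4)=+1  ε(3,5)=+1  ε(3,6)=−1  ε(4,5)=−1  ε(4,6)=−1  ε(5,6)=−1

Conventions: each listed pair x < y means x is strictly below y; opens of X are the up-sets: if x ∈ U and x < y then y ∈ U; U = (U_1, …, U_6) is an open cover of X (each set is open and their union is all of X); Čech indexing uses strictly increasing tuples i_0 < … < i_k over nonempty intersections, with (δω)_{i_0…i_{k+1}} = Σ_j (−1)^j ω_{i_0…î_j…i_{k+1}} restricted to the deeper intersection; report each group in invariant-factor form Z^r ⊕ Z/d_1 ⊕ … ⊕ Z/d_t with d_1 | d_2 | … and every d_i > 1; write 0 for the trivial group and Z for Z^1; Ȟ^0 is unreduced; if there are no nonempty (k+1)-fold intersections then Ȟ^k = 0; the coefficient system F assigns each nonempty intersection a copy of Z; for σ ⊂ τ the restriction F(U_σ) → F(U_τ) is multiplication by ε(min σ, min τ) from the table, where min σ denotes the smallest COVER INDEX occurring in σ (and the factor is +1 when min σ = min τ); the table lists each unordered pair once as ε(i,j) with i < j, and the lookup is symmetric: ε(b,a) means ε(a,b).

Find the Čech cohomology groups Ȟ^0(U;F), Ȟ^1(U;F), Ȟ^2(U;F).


cover nerve:
  U12={x} U14={q} U15={a} U16={t} U23={z} U34={v} U56={p,s}
C dims 6,7; δ0: rk 6, SNF 1^5·2
Ȟ^0: (6−6)−0=0 ⇒ 0
Ȟ^1: (7−0)−6=1 plus torsion [2] ⇒ Z ⊕ Z/2
Ȟ^2: (0−0)−0=0 ⇒ 0

Ȟ^0(U;F) ≅ 0, Ȟ^1(U;F) ≅ Z ⊕ Z/2, Ȟ^2(U;F) ≅ 0


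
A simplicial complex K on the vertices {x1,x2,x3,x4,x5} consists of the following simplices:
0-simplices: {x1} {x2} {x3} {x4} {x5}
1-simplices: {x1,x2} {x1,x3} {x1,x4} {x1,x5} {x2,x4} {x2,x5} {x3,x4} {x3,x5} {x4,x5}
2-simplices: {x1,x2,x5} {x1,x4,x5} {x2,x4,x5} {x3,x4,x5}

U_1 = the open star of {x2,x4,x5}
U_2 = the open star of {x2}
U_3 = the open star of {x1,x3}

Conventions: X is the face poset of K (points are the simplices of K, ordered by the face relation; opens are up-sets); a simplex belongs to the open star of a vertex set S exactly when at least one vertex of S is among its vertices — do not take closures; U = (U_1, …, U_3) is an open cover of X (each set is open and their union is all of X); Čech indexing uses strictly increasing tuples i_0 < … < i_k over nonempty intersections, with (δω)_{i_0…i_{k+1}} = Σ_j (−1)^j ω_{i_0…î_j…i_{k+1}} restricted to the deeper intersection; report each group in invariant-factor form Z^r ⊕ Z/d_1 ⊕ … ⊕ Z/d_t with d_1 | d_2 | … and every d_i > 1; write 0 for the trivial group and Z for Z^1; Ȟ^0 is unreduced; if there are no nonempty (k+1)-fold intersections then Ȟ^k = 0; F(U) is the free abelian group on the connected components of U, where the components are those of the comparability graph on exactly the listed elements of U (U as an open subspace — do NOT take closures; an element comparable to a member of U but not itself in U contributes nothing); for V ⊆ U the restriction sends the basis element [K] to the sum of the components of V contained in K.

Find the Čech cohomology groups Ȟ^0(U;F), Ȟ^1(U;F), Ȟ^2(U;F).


nerve of the cover:
  U1={{x2},{x4},{x5},{x1,x2},{x1,x4},{x1,x5},{x2,x4},{x2,x5},{x3,x4},{x3,x5},{x4,x5},{x1,x2,x5},{x1,x4,x5},{x2,x4,x5},{x3,x4,x5}} U2={{x2},{x1,x2},{x2,x4},{x2,x5},{x1,x2,x5},{x2,x4,x5}} U3={{x1},{x3},{x1,x2},{x1,x3},{x1,x4},{x1,x5},{x3,x4},{x3,x5},{x1,x2,x5},{x1,x4,x5},{x3,x4,x5}}
  U12={{x2},{x1,x2},{x2,x4},{x2,x5},{x1,x2,x5},{x2,x4,x5}} U13={{x1,x2},{x1,x4},{x1,x5},{x3,x4},{x3,x5},{x1,x2,x5},{x1,x4,x5},{x3,x4,x5}} U23={{x1,x2},{x1,x2,x5}}
  U123={{x1,x2},{x1,x2,x5}}
components per intersection:
  U1: {{x2},{x4},{x5},{x1,x2},{x1,x4},{x1,x5},{x2,x4},{x2,x5},{x3,x4},{x3,x5},{x4,x5},{x1,x2,x5},{x1,x4,x5},{x2,x4,x5},{x3,x4,x5}}
  U2: {{x2},{x1,x2},{x2,x4},{x2,x5},{x1,x2,x5},{x2,x4,x5}}
  U3: {{x1},{x3},{x1,x2},{x1,x3},{x1,x4},{x1,x5},{x3,x4},{x3,x5},{x1,x2,x5},{x1,x4,x5},{x3,x4,x5}}
  U12: {{x2},{x1,x2},{x2,x4},{x2,x5},{x1,x2,x5},{x2,x4,x5}}
  U13: {{x1,x2},{x1,x4},{x1,x5},{x1,x2,x5},{x1,x4,x5}} {{x3,x4},{x3,x5},{x3,x4,x5}}
  U23: {{x1,x2},{x1,x2,x5}}
  U123: {{x1,x2},{x1,x2,x5}}
C dims 3,4,1; δ0: rk 2, SNF 1^2; δ1: rk 1, SNF 1^1
Ȟ^0 = (3 − 2) − 0 = 1, so Ȟ^0 ≅ Z
Ȟ^1 = (4 − 1) − 2 = 1, so Ȟ^1 ≅ Z
Ȟ^2 = (1 − 0) − 1 = 0, so Ȟ^2 ≅ 0

Ȟ^0(U;F) ≅ Z,  Ȟ^1(U;F) ≅ Z,  Ȟ^2(U;F) ≅ 0


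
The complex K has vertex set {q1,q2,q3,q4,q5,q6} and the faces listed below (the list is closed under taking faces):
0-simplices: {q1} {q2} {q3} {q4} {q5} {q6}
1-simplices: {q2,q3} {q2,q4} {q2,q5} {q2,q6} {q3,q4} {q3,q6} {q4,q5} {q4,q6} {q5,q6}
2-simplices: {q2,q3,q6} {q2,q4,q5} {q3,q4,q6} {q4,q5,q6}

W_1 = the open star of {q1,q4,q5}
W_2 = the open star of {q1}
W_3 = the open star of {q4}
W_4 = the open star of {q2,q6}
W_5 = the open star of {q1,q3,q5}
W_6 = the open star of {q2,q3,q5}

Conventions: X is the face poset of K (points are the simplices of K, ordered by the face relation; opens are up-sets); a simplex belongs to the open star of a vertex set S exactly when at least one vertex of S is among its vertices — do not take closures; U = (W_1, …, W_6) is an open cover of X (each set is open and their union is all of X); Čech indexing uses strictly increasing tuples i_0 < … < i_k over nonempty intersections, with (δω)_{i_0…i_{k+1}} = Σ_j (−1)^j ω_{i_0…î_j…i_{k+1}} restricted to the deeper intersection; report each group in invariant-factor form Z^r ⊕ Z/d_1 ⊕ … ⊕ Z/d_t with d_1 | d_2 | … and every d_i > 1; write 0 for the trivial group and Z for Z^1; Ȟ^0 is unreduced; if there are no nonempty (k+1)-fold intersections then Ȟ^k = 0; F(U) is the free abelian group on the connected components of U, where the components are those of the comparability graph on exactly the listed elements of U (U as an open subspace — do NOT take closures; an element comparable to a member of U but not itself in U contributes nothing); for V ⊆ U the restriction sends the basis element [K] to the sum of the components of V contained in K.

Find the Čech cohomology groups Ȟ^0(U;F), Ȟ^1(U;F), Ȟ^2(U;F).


Ȟ^0 = Z^2,  Ȟ^1 = Z,  Ȟ^2 = 0

cover nerve:
  W1={{q1},{q4},{q5},{q2,q4},{q2,q5},{q3,q4},{q4,q5},{q4,q6},{q5,q6},{q2,q4,q5},{q3,q4,q6},{q4,q5,q6}} W2={{q1}} W3={{q4},{q2,q4},{q3,q4},{q4,q5},{q4,q6},{q2,q4,q5},{q3,q4,q6},{q4,q5,q6}} W4={{q2},{q6},{q2,q3},{q2,q4},{q2,q5},{q2,q6},{q3,q6},{q4,q6},{q5,q6},{q2,q3,q6},{q2,q4,q5},{q3,q4,q6},{q4,q5,q6}} W5={{q1},{q3},{q5},{q2,q3},{q2,q5},{q3,q4},{q3,q6},{q4,q5},{q5,q6},{q2,q3,q6},{q2,q4,q5},{q3,q4,q6},{q4,q5,q6}} W6={{q2},{q3},{q5},{q2,q3},{q2,q4},{q2,q5},{q2,q6},{q3,q4},{q3,q6},{q4,q5},{q5,q6},{q2,q3,q6},{q2,q4,q5},{q3,q4,q6},{q4,q5,q6}}
  W12={{q1}} W13={{q4},{q2,q4},{q3,q4},{q4,q5},{q4,q6},{q2,q4,q5},{q3,q4,q6},{q4,q5,q6}} W14={{q2,q4},{q2,q5},{q4,q6},{q5,q6},{q2,q4,q5},{q3,q4,q6},{q4,q5,q6}} W15={{q1},{q5},{q2,q5},{q3,q4},{q4,q5},{q5,q6},{q2,q4,q5},{q3,q4,q6},{q4,q5,q6}} W16={{q5},{q2,q4},{q2,q5},{q3,q4},{q4,q5},{q5,q6},{q2,q4,q5},{q3,q4,q6},{q4,q5,q6}} W25={{q1}} W34={{q2,q4},{q4,q6},{q2,q4,q5},{q3,q4,q6},{q4,q5,q6}} W35={{q3,q4},{q4,q5},{q2,q4,q5},{q3,q4,q6},{q4,q5,q6}} W36={{q2,q4},{q3,q4},{q4,q5},{q2,q4,q5},{q3,q4,q6},{q4,q5,q6}} W45={{q2,q3},{q2,q5},{q3,q6},{q5,q6},{q2,q3,q6},{q2,q4,q5},{q3,q4,q6},{q4,q5,q6}} W46={{q2},{q2,q3},{q2,q4},{q2,q5},{q2,q6},{q3,q6},{q5,q6},{q2,q3,q6},{q2,q4,q5},{q3,q4,q6},{q4,q5,q6}} W56={{q3},{q5},{q2,q3},{q2,q5},{q3,q4},{q3,q6},{q4,q5},{q5,q6},{q2,q3,q6},{q2,q4,q5},{q3,q4,q6},{q4,q5,q6}}
  W125={{q1}} W134={{q2,q4},{q4,q6},{q2,q4,q5},{q3,q4,q6},{q4,q5,q6}} W135={{q3,q4},{q4,q5},{q2,q4,q5},{q3,q4,q6},{q4,q5,q6}} W136={{q2,q4},{q3,q4},{q4,q5},{q2,q4,q5},{q3,q4,q6},{q4,q5,q6}} W145={{q2,q5},{q5,q6},{q2,q4,q5},{q3,q4,q6},{q4,q5,q6}} W146={{q2,q4},{q2,q5},{q5,q6},{q2,q4,q5},{q3,q4,q6},{q4,q5,q6}} W156={{q5},{q2,q5},{q3,q4},{q4,q5},{q5,q6},{q2,q4,q5},{q3,q4,q6},{q4,q5,q6}} W345={{q2,q4,q5},{q3,q4,q6},{q4,q5,q6}} W346={{q2,q4},{q2,q4,q5},{q3,q4,q6},{q4,q5,q6}} W356={{q3,q4},{q4,q5},{q2,q4,q5},{q3,q4,q6},{q4,q5,q6}} W456={{q2,q3},{q2,q5},{q3,q6},{q5,q6},{q2,q3,q6},{q2,q4,q5},{q3,q4,q6},{q4,q5,q6}}
  W1345={{q2,q4,q5},{q3,q4,q6},{q4,q5,q6}} W1346={{q2,q4},{q2,q4,q5},{q3,q4,q6},{q4,q5,q6}} W1356={{q3,q4},{q4,q5},{q2,q4,q5},{q3,q4,q6},{q4,q5,q6}} W1456={{q2,q5},{q5,q6},{q2,q4,q5},{q3,q4,q6},{q4,q5,q6}} W3456={{q2,q4,q5},{q3,q4,q6},{q4,q5,q6}}
  W13456={{q2,q4,q5},{q3,q4,q6},{q4,q5,q6}}
components per intersection:
  W1: {{q1}} {{q4},{q5},{q2,q4},{q2,q5},{q3,q4},{q4,q5},{q4,q6},{q5,q6},{q2,q4,q5},{q3,q4,q6},{q4,q5,q6}}
  W2: {{q1}}
  W3: {{q4},{q2,q4},{q3,q4},{q4,q5},{q4,q6},{q2,q4,q5},{q3,q4,q6},{q4,q5,q6}}
  W4: {{q2},{q6},{q2,q3},{q2,q4},{q2,q5},{q2,q6},{q3,q6},{q4,q6},{q5,q6},{q2,q3,q6},{q2,q4,q5},{q3,q4,q6},{q4,q5,q6}}
  W5: {{q1}} {{q3},{q2,q3},{q3,q4},{q3,q6},{q2,q3,q6},{q3,q4,q6}} {{q5},{q2,q5},{q4,q5},{q5,q6},{q2,q4,q5},{q4,q5,q6}}
  W6: {{q2},{q3},{q5},{q2,q3},{q2,q4},{q2,q5},{q2,q6},{q3,q4},{q3,q6},{q4,q5},{q5,q6},{q2,q3,q6},{q2,q4,q5},{q3,q4,q6},{q4,q5,q6}}
  W12: {{q1}}
  W13: {{q4},{q2,q4},{q3,q4},{q4,q5},{q4,q6},{q2,q4,q5},{q3,q4,q6},{q4,q5,q6}}
  W14: {{q2,q4},{q2,q5},{q2,q4,q5}} {{q4,q6},{q5,q6},{q3,q4,q6},{q4,q5,q6}}
  W15: {{q1}} {{q5},{q2,q5},{q4,q5},{q5,q6},{q2,q4,q5},{q4,q5,q6}} {{q3,q4},{q3,q4,q6}}
  W16: {{q5},{q2,q4},{q2,q5},{q4,q5},{q5,q6},{q2,q4,q5},{q4,q5,q6}} {{q3,q4},{q3,q4,q6}}
  W25: {{q1}}
  W34: {{q2,q4},{q2,q4,q5}} {{q4,q6},{q3,q4,q6},{q4,q5,q6}}
  W35: {{q3,q4},{q3,q4,q6}} {{q4,q5},{q2,q4,q5},{q4,q5,q6}}
  W36: {{q2,q4},{q4,q5},{q2,q4,q5},{q4,q5,q6}} {{q3,q4},{q3,q4,q6}}
  W45: {{q2,q3},{q3,q6},{q2,q3,q6},{q3,q4,q6}} {{q2,q5},{q2,q4,q5}} {{q5,q6},{q4,q5,q6}}
  W46: {{q2},{q2,q3},{q2,q4},{q2,q5},{q2,q6},{q3,q6},{q2,q3,q6},{q2,q4,q5},{q3,q4,q6}} {{q5,q6},{q4,q5,q6}}
  W56: {{q3},{q2,q3},{q3,q4},{q3,q6},{q2,q3,q6},{q3,q4,q6}} {{q5},{q2,q5},{q4,q5},{q5,q6},{q2,q4,q5},{q4,q5,q6}}
  W125: {{q1}}
  W134: {{q2,q4},{q2,q4,q5}} {{q4,q6},{q3,q4,q6},{q4,q5,q6}}
  W135: {{q3,q4},{q3,q4,q6}} {{q4,q5},{q2,q4,q5},{q4,q5,q6}}
  W136: {{q2,q4},{q4,q5},{q2,q4,q5},{q4,q5,q6}} {{q3,q4},{q3,q4,q6}}
  W145: {{q2,q5},{q2,q4,q5}} {{q5,q6},{q4,q5,q6}} {{q3,q4,q6}}
  W146: {{q2,q4},{q2,q5},{q2,q4,q5}} {{q5,q6},{q4,q5,q6}} {{q3,q4,q6}}
  W156: {{q5},{q2,q5},{q4,q5},{q5,q6},{q2,q4,q5},{q4,q5,q6}} {{q3,q4},{q3,q4,q6}}
  W345: {{q2,q4,q5}} {{q3,q4,q6}} {{q4,q5,q6}}
  W346: {{q2,q4},{q2,q4,q5}} {{q3,q4,q6}} {{q4,q5,q6}}
  W356: {{q3,q4},{q3,q4,q6}} {{q4,q5},{q2,q4,q5},{q4,q5,q6}}
  W456: {{q2,q3},{q3,q6},{q2,q3,q6},{q3,q4,q6}} {{q2,q5},{q2,q4,q5}} {{q5,q6},{q4,q5,q6}}
  W1345: {{q2,q4,q5}} {{q3,q4,q6}} {{q4,q5,q6}}
  W1346: {{q2,q4},{q2,q4,q5}} {{q3,q4,q6}} {{q4,q5,q6}}
  W1356: {{q3,q4},{q3,q4,q6}} {{q4,q5},{q2,q4,q5},{q4,q5,q6}}
  W1456: {{q2,q5},{q2,q4,q5}} {{q5,q6},{q4,q5,q6}} {{q3,q4,q6}}
  W3456: {{q2,q4,q5}} {{q3,q4,q6}} {{q4,q5,q6}}
  W13456: {{q2,q4,q5}} {{q3,q4,q6}} {{q4,q5,q6}}
C dims 9,23,26,14; δ0: rk 7, SNF 1^7; δ1: rk 15, SNF 1^15; δ2: rk 11, SNF 1^11
Ȟ^0: (9−7)−0=2 ⇒ Z^2
Ȟ^1: (23−15)−7=1 ⇒ Z
Ȟ^2: (26−11)−15=0 ⇒ 0


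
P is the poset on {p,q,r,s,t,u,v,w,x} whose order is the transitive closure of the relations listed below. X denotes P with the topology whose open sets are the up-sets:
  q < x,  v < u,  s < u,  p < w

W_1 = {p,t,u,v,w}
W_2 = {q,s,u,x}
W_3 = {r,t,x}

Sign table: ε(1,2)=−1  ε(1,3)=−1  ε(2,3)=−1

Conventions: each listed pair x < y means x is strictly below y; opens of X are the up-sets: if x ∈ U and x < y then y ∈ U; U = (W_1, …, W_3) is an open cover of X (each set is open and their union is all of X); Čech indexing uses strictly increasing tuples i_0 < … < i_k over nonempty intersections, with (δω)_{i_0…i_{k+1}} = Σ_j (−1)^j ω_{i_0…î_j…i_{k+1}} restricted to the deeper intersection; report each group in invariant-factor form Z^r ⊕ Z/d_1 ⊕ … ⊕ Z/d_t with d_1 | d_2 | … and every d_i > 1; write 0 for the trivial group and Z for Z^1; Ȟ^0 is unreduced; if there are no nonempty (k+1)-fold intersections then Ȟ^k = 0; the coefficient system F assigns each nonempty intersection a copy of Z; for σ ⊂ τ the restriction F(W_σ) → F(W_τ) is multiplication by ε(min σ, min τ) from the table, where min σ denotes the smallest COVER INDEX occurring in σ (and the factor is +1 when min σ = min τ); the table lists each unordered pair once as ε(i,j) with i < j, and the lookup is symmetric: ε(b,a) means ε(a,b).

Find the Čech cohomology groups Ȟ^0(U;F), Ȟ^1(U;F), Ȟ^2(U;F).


Ȟ^0 = 0; Ȟ^1 = Z/2; Ȟ^2 = 0

cover nerve:
  W12={u} W13={t} W23={x}
C dims 3,3; δ0: rk 3, SNF 1^2·2
Ȟ^0: (3−3)−0=0 ⇒ 0
Ȟ^1: (3−0)−3=0 plus torsion [2] ⇒ Z/2
Ȟ^2: (0−0)−0=0 ⇒ 0


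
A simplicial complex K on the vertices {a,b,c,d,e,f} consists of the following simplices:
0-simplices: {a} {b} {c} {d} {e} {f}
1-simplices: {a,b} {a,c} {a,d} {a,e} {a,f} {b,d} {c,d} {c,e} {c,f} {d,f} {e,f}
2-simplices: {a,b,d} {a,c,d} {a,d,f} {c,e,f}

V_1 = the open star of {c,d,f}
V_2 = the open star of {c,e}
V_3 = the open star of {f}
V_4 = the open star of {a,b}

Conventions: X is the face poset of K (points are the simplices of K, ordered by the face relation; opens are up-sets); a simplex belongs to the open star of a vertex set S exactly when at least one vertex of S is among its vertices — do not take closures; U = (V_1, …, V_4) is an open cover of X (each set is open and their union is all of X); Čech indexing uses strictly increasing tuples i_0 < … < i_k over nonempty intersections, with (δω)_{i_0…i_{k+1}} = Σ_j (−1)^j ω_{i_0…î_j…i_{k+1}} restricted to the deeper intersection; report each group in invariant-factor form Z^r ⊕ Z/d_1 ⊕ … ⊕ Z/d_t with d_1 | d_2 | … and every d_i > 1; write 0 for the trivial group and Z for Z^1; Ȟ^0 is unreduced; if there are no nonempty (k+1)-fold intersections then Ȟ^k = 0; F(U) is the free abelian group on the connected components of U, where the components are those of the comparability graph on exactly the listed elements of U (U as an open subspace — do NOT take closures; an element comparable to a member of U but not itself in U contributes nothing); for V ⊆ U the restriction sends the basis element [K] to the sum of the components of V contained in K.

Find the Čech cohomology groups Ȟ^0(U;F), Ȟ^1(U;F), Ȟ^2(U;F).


Ȟ^0 = Z, Ȟ^1 = Z, Ȟ^2 = 0

nerve of the cover:
  V1={{c},{d},{f},{a,c},{a,d},{a,f},{b,d},{c,d},{c,e},{c,f},{d,f},{e,f},{a,b,d},{a,c,d},{a,d,f},{c,e,f}} V2={{c},{e},{a,c},{a,e},{c,d},{c,e},{c,f},{e,f},{a,c,d},{c,e,f}} V3={{f},{a,f},{c,f},{d,f},{e,f},{a,d,f},{c,e,f}} V4={{a},{b},{a,b},{a,c},{a,d},{a,e},{a,f},{b,d},{a,b,d},{a,c,d},{a,d,f}}
  V12={{c},{a,c},{c,d},{c,e},{c,f},{e,f},{a,c,d},{c,e,f}} V13={{f},{a,f},{c,f},{d,f},{e,f},{a,d,f},{c,e,f}} V14={{a,c},{a,d},{a,f},{b,d},{a,b,d},{a,c,d},{a,d,f}} V23={{c,f},{e,f},{c,e,f}} V24={{a,c},{a,e},{a,c,d}} V34={{a,f},{a,d,f}}
  V123={{c,f},{e,f},{c,e,f}} V124={{a,c},{a,c,d}} V134={{a,f},{a,d,f}}
components per intersection:
  V1: {{c},{d},{f},{a,c},{a,d},{a,f},{b,d},{c,d},{c,e},{c,f},{d,f},{e,f},{a,b,d},{a,c,d},{a,d,f},{c,e,f}}
  V2: {{c},{e},{a,c},{a,e},{c,d},{c,e},{c,f},{e,f},{a,c,d},{c,e,f}}
  V3: {{f},{a,f},{c,f},{d,f},{e,f},{a,d,f},{c,e,f}}
  V4: {{a},{b},{a,b},{a,c},{a,d},{a,e},{a,f},{b,d},{a,b,d},{a,c,d},{a,d,f}}
  V12: {{c},{a,c},{c,d},{c,e},{c,f},{e,f},{a,c,d},{c,e,f}}
  V13: {{f},{a,f},{c,f},{d,f},{e,f},{a,d,f},{c,e,f}}
  V14: {{a,c},{a,d},{a,f},{b,d},{a,b,d},{a,c,d},{a,d,f}}
  V23: {{c,f},{e,f},{c,e,f}}
  V24: {{a,c},{a,c,d}} {{a,e}}
  V34: {{a,f},{a,d,f}}
  V123: {{c,f},{e,f},{c,e,f}}
  V124: {{a,c},{a,c,d}}
  V134: {{a,f},{a,d,f}}
C dims 4,7,3; δ0: rk 3, SNF 1^3; δ1: rk 3, SNF 1^3
Ȟ^0 = (4 − 3) − 0 = 1, so Ȟ^0 ≅ Z
Ȟ^1 = (7 − 3) − 3 = 1, so Ȟ^1 ≅ Z
Ȟ^2 = (3 − 0) − 3 = 0, so Ȟ^2 ≅ 0


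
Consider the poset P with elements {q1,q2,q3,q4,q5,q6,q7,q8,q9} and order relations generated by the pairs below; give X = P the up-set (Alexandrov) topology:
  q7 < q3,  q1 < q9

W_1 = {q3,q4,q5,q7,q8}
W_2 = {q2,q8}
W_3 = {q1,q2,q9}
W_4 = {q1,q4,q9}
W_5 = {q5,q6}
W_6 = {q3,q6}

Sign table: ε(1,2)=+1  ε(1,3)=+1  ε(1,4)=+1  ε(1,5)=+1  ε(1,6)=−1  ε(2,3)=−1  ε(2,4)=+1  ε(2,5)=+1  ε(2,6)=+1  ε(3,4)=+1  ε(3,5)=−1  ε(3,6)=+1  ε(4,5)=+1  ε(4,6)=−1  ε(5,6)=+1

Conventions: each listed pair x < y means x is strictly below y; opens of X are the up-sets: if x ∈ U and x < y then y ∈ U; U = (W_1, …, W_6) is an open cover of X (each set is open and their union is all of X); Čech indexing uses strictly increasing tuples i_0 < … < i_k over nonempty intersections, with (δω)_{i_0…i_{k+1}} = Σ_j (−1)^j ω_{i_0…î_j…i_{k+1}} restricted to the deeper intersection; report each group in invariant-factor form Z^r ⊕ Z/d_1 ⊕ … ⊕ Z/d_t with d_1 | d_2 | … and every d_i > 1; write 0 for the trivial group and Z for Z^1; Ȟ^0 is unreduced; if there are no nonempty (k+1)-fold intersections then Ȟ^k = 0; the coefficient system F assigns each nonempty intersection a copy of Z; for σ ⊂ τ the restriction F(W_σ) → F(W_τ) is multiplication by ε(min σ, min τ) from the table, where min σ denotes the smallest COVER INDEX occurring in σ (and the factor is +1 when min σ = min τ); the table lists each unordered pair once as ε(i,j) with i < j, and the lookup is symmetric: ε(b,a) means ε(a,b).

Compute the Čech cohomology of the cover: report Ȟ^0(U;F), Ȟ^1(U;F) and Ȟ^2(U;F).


nerve of the cover:
  W12={q8} W14={q4} W15={q5} W16={q3} W23={q2} W34={q1,q9} W56={q6}
C dims 6,7; δ0: rk 6, SNF 1^5·2
Ȟ^0 = (6 − 6) − 0 = 0, so Ȟ^0 ≅ 0
Ȟ^1 = (7 − 0) − 6 = 1 plus torsion [2], so Ȟ^1 ≅ Z ⊕ Z/2
Ȟ^2 = (0 − 0) − 0 = 0, so Ȟ^2 ≅ 0

Ȟ^0 ≅ 0,  Ȟ^1 ≅ Z ⊕ Z/2,  Ȟ^2 ≅ 0


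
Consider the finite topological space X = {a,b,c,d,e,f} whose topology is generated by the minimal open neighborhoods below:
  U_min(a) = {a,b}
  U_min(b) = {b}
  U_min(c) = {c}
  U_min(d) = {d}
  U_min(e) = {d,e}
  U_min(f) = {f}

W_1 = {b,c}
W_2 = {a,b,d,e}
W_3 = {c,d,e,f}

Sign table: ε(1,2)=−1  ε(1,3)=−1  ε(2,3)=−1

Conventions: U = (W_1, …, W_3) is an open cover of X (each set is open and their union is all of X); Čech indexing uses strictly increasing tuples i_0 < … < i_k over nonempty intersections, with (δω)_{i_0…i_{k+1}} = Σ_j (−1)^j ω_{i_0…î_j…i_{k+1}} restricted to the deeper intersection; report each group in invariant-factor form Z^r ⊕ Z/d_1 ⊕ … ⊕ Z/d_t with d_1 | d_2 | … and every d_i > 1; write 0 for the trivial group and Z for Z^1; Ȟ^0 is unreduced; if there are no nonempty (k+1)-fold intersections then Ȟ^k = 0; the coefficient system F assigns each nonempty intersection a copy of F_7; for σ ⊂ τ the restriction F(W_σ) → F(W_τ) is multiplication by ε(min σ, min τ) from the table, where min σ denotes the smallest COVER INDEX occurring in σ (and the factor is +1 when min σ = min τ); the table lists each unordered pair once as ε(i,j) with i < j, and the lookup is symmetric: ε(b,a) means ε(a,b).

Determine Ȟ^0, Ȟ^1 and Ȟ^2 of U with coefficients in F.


cover nerve:
  W12={b} W13={c} W23={d,e}
C dims 3,3; δ0: rk_F7 3
Ȟ^0: (3−3)−0=0 ⇒ 0
Ȟ^1: (3−0)−3=0 ⇒ 0
Ȟ^2: (0−0)−0=0 ⇒ 0

Ȟ^0 = 0, Ȟ^1 = 0, Ȟ^2 = 0


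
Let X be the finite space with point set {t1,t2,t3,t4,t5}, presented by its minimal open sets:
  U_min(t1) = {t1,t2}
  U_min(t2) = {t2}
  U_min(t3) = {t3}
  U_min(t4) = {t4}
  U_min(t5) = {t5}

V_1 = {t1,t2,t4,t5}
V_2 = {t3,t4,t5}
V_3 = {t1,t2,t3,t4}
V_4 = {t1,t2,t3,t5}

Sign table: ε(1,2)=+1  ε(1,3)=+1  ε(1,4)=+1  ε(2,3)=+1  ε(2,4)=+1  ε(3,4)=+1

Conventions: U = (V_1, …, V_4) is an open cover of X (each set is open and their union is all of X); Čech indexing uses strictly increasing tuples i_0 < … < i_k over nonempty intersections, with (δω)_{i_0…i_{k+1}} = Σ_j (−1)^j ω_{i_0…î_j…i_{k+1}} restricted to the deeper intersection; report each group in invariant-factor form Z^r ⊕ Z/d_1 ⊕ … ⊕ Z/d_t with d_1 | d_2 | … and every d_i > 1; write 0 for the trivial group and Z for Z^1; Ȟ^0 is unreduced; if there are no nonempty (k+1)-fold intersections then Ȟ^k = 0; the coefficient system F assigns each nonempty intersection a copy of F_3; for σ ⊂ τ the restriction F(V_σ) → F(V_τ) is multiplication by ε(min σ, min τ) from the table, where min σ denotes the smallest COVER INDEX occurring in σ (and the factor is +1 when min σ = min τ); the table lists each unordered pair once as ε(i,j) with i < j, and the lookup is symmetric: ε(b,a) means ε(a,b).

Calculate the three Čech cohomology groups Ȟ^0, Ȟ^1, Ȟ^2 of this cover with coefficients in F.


nonempty intersections:
  V12={t4,t5} V13={t1,t2,t4} V14={t1,t2,t5} V23={t3,t4} V24={t3,t5} V34={t1,t2,t3}
  V123={t4} V124={t5} V134={t1,t2} V234={t3}
C dims 4,6,4; δ0: rk_F3 3; δ1: rk_F3 3
Ȟ^0: (4−3)−0=1 ⇒ Z/3
Ȟ^1: (6−3)−3=0 ⇒ 0
Ȟ^2: (4−0)−3=1 ⇒ Z/3

Ȟ^0 ≅ Z/3, Ȟ^1 ≅ 0, Ȟ^2 ≅ Z/3
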